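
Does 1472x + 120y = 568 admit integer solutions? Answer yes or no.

yes

gcd(1472, 120) = 8.
8 divides 568, so integer solutions exist.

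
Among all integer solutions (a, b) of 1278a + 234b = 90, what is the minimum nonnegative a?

3

gcd(1278, 234):
  1278 = 5·234 + 108
  234 = 2·108 + 18
  108 = 6·18
so gcd(1278, 234) = 18.
18 divides 90, so solutions exist.
Back-substitute for Bézout coefficients:
  18 = 234 - 2·108
  ... = 1278·(-2) + 234·(11)
Scale by 90/18 = 5: (a₀, b₀) = (-10, 55).
General solution: a = -10 + 13t, b = 55 - 71t for integer t.
a ≥ 0: smallest is -10 mod 13 = 3 (at t = 1), with b = -16.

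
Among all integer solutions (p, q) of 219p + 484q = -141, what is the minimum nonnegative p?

gcd(484, 219):
  484 = 2·219 + 46
  219 = 4·46 + 35
  46 = 1·35 + 11
  35 = 3·11 + 2
  11 = 5·2 + 1
  2 = 2·1
so gcd(484, 219) = 1.
1 divides -141, so solutions exist.
Back-substitute for Bézout coefficients:
  1 = 11 - 5·2
  ... = 219·(-221) + 484·(100)
Scale by -141/1 = -141: (p₀, q₀) = (31161, -14100).
General solution: p = 31161 + 484t, q = -14100 - 219t for integer t.
p ≥ 0: smallest is 31161 mod 484 = 185 (at t = -64), with q = -84.

185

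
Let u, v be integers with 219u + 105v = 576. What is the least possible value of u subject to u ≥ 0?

29

gcd(219, 105):
  219 = 2·105 + 9
  105 = 11·9 + 6
  9 = 1·6 + 3
  6 = 2·3
so gcd(219, 105) = 3.
3 divides 576, so solutions exist.
Back-substitute for Bézout coefficients:
  3 = 9 - 1·6
  ... = 219·(12) + 105·(-25)
Scale by 576/3 = 192: (u₀, v₀) = (2304, -4800).
General solution: u = 2304 + 35t, v = -4800 - 73t for integer t.
u ≥ 0: smallest is 2304 mod 35 = 29 (at t = -65), with v = -55.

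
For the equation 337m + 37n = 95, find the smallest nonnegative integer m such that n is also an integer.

gcd(337, 37):
  337 = 9*37 + 4
  37 = 9*4 + 1
  4 = 4*1
so gcd(337, 37) = 1.
1 divides 95, so solutions exist.
Back-substitute for Bézout coefficients:
  1 = 37 - 9*4
  ... = 337*(-9) + 37*(82)
Scale by 95/1 = 95: (m₀, n₀) = (-855, 7790).
General solution: m = -855 + 37t, n = 7790 - 337t for integer t.
m ≥ 0: smallest is -855 mod 37 = 33 (at t = 24), with n = -298.

33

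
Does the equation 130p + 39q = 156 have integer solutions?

gcd(130, 39) = 13.
13 divides 156, so integer solutions exist.

yes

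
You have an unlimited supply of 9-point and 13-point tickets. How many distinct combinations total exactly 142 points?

1

Need nonnegative integers with 9j + 13k = 142.
gcd(9, 13) = 1, and 9·(3) + 13·(-2) = 1.
So (j₀, k₀) = (426, -284); general j = 426 + 13t, k = -284 - 9t.
j ≥ 0 ⇒ t ≥ -32; k ≥ 0 ⇒ t ≤ -32. That's 1 value of t.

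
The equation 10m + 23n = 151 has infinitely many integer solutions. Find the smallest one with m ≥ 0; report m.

22

gcd(23, 10) = 1  (23 = 2*10 + 3, 10 = 3*3 + 1, 3 = 3*1).
1 divides 151, so solutions exist.
Back-substituting, 10*(7) + 23*(-3) = 1.
Scale by 151/1 = 151: (m₀, n₀) = (1057, -453).
General solution: m = 1057 + 23t, n = -453 - 10t for integer t.
m ≥ 0: smallest is 1057 mod 23 = 22 (at t = -45), with n = -3.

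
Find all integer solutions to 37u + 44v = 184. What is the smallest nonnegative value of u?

gcd(44, 37) = 1  (44 = 1*37 + 7, 37 = 5*7 + 2, 7 = 3*2 + 1, 2 = 2*1).
1 divides 184, so solutions exist.
Back-substituting, 37*(-19) + 44*(16) = 1.
Scale by 184/1 = 184: (u₀, v₀) = (-3496, 2944).
General solution: u = -3496 + 44t, v = 2944 - 37t for integer t.
u ≥ 0: smallest is -3496 mod 44 = 24 (at t = 80), with v = -16.

24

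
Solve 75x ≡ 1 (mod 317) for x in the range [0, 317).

gcd(317, 75) = 1.
By Bézout, 75·(93) + 317·(-22) = 1.
So 75·93 ≡ 1 (mod 317), and 93 mod 317 = 93.

93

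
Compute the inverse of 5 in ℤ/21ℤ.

gcd(21, 5) = 1.
By Bézout, 5*(-4) + 21*(1) = 1.
So 5*-4 ≡ 1 (mod 21), and -4 mod 21 = 17.

17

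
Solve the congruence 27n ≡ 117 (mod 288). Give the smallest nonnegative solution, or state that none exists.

gcd(288, 27):
  288 = 10*27 + 18
  27 = 1*18 + 9
  18 = 2*9
so gcd(288, 27) = 9.
9 divides 117, so solutions exist.
Back-substitute for Bézout coefficients:
  9 = 27 - 1*18
  ... = 27*(11) + 288*(-1)
So 27*(11) ≡ 9 (mod 288); multiply by 13: n ≡ 143 (mod 32).
Smallest nonnegative: n = 143 mod 32 = 15.

15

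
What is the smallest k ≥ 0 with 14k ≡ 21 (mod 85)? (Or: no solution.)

gcd(85, 14):
  85 = 6·14 + 1
  14 = 14·1
so gcd(85, 14) = 1.
1 divides 21, so solutions exist.
Back-substitute for Bézout coefficients:
  1 = 85 - 6·14
  ... = 14·(-6) + 85·(1)
So 14·(-6) ≡ 1 (mod 85); multiply by 21: k ≡ -126 (mod 85).
Smallest nonnegative: k = -126 mod 85 = 44.

44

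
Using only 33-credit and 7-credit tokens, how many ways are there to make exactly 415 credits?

1

Need nonnegative integers with 33j + 7k = 415.
gcd(33, 7) = 1, and 33·(3) + 7·(-14) = 1.
So (j₀, k₀) = (1245, -5810); general j = 1245 + 7t, k = -5810 - 33t.
j ≥ 0 ⇒ t ≥ -177; k ≥ 0 ⇒ t ≤ -177. That's 1 value of t.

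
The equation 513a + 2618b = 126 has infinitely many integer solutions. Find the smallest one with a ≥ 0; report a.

1470

gcd(2618, 513):
  2618 = 5×513 + 53
  513 = 9×53 + 36
  53 = 1×36 + 17
  36 = 2×17 + 2
  17 = 8×2 + 1
  2 = 2×1
so gcd(2618, 513) = 1.
1 divides 126, so solutions exist.
Back-substitute for Bézout coefficients:
  1 = 17 - 8×2
  ... = 513×(-1235) + 2618×(242)
Scale by 126/1 = 126: (a₀, b₀) = (-155610, 30492).
General solution: a = -155610 + 2618t, b = 30492 - 513t for integer t.
a ≥ 0: smallest is -155610 mod 2618 = 1470 (at t = 60), with b = -288.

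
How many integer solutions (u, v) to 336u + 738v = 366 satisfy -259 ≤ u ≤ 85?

3

gcd(738, 336):
  738 = 2×336 + 66
  336 = 5×66 + 6
  66 = 11×6
so gcd(738, 336) = 6.
Back-substitute for Bézout coefficients:
  6 = 336 - 5×66
  ... = 336×(11) + 738×(-5)
Scale by 61: particular solution (671, -305); reduce u mod 123: (56, -25).
General solution: u = 56 + 123t, v = -25 - 56t for integer t.
-259 ≤ 56 + 123t ≤ 85 gives t ∈ [-2, 0], which is 3 values.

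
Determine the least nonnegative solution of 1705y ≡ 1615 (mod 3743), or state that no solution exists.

gcd(3743, 1705) = 1.
1 divides 1615, so solutions exist.
By Bézout, 1705×(281) + 3743×(-128) = 1.
So 1705×(281) ≡ 1 (mod 3743); multiply by 1615: y ≡ 453815 (mod 3743).
Smallest nonnegative: y = 453815 mod 3743 = 912.

912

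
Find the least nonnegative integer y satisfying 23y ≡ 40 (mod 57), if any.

gcd(57, 23) = 1.
1 divides 40, so solutions exist.
By Bézout, 23·(5) + 57·(-2) = 1.
So 23·(5) ≡ 1 (mod 57); multiply by 40: y ≡ 200 (mod 57).
Smallest nonnegative: y = 200 mod 57 = 29.

29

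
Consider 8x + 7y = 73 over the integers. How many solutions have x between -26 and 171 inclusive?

gcd(8, 7) = 1  (8 = 1*7 + 1, 7 = 7*1).
Back-substituting, 8*(1) + 7*(-1) = 1.
Scale by 73: particular solution (73, -73); reduce x mod 7: (3, 7).
General solution: x = 3 + 7t, y = 7 - 8t for integer t.
-26 ≤ 3 + 7t ≤ 171 gives t ∈ [-4, 24], which is 29 values.

29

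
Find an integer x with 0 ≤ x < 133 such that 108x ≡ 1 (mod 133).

gcd(133, 108) = 1  (133 = 1·108 + 25, 108 = 4·25 + 8, 25 = 3·8 + 1, 8 = 8·1).
Back-substituting, 108·(-16) + 133·(13) = 1.
So 108·-16 ≡ 1 (mod 133), and -16 mod 133 = 117.

117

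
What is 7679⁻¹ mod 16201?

8629

gcd(16201, 7679) = 1  (16201 = 2·7679 + 843, 7679 = 9·843 + 92, 843 = 9·92 + 15, 92 = 6·15 + 2, 15 = 7·2 + 1, 2 = 2·1).
Back-substituting, 7679·(-7572) + 16201·(3589) = 1.
So 7679·-7572 ≡ 1 (mod 16201), and -7572 mod 16201 = 8629.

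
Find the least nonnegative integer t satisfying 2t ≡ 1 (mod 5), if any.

gcd(5, 2) = 1.
1 divides 1, so solutions exist.
By Bézout, 2×(-2) + 5×(1) = 1.
So 2×(-2) ≡ 1 (mod 5); multiply by 1: t ≡ -2 (mod 5).
Smallest nonnegative: t = -2 mod 5 = 3.

3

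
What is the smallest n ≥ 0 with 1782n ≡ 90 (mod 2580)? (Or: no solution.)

265

gcd(2580, 1782) = 6.
6 divides 90, so solutions exist.
By Bézout, 1782*(-97) + 2580*(67) = 6.
So 1782*(-97) ≡ 6 (mod 2580); multiply by 15: n ≡ -1455 (mod 430).
Smallest nonnegative: n = -1455 mod 430 = 265.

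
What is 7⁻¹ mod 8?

7

gcd(8, 7) = 1  (8 = 1*7 + 1, 7 = 7*1).
Back-substituting, 7*(-1) + 8*(1) = 1.
So 7*-1 ≡ 1 (mod 8), and -1 mod 8 = 7.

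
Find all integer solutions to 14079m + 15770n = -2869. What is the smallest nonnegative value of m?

39

gcd(15770, 14079) = 19.
19 divides -2869, so solutions exist.
By Bézout, 14079×(401) + 15770×(-358) = 19.
Scale by -2869/19 = -151: (m₀, n₀) = (-60551, 54058).
General solution: m = -60551 + 830t, n = 54058 - 741t for integer t.
m ≥ 0: smallest is -60551 mod 830 = 39 (at t = 73), with n = -35.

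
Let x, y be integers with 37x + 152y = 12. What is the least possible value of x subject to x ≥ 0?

140

gcd(152, 37) = 1  (152 = 4·37 + 4, 37 = 9·4 + 1, 4 = 4·1).
1 divides 12, so solutions exist.
Back-substituting, 37·(37) + 152·(-9) = 1.
Scale by 12/1 = 12: (x₀, y₀) = (444, -108).
General solution: x = 444 + 152t, y = -108 - 37t for integer t.
x ≥ 0: smallest is 444 mod 152 = 140 (at t = -2), with y = -34.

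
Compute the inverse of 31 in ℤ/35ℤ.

gcd(35, 31) = 1  (35 = 1*31 + 4, 31 = 7*4 + 3, 4 = 1*3 + 1, 3 = 3*1).
Back-substituting, 31*(-9) + 35*(8) = 1.
So 31*-9 ≡ 1 (mod 35), and -9 mod 35 = 26.

26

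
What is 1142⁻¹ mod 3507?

gcd(3507, 1142) = 1  (3507 = 3·1142 + 81, 1142 = 14·81 + 8, 81 = 10·8 + 1, 8 = 8·1).
Back-substituting, 1142·(-433) + 3507·(141) = 1.
So 1142·-433 ≡ 1 (mod 3507), and -433 mod 3507 = 3074.

3074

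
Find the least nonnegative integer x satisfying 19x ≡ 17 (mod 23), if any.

13

gcd(23, 19) = 1.
1 divides 17, so solutions exist.
By Bézout, 19×(-6) + 23×(5) = 1.
So 19×(-6) ≡ 1 (mod 23); multiply by 17: x ≡ -102 (mod 23).
Smallest nonnegative: x = -102 mod 23 = 13.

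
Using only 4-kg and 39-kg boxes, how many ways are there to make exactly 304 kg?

Need nonnegative integers with 4j + 39k = 304.
gcd(4, 39) = 1, and 4·(10) + 39·(-1) = 1.
So (j₀, k₀) = (3040, -304); general j = 3040 + 39t, k = -304 - 4t.
j ≥ 0 ⇒ t ≥ -77; k ≥ 0 ⇒ t ≤ -76. That's 2 values of t.

2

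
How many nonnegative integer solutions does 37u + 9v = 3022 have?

9

gcd(37, 9):
  37 = 4*9 + 1
  9 = 9*1
so gcd(37, 9) = 1.
Back-substitute for Bézout coefficients:
  1 = 37 - 4*9
  ... = 37*(1) + 9*(-4)
Scale by 3022: one solution is (3022, -12088). Reduce u mod 9: (7, 307).
General: u = 7 + 9t, v = 307 - 37t.
u ≥ 0 ⇒ t ≥ 0; v ≥ 0 ⇒ t ≤ 8. So t ∈ [0, 8]: 9 solutions.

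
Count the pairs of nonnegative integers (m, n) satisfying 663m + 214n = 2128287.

gcd(663, 214) = 1  (663 = 3*214 + 21, 214 = 10*21 + 4, 21 = 5*4 + 1, 4 = 4*1).
Back-substituting, 663*(51) + 214*(-158) = 1.
Scale by 2128287: one solution is (108542637, -336269346). Reduce m mod 214: (125, 9558).
General: m = 125 + 214t, n = 9558 - 663t.
m ≥ 0 ⇒ t ≥ 0; n ≥ 0 ⇒ t ≤ 14. So t ∈ [0, 14]: 15 solutions.

15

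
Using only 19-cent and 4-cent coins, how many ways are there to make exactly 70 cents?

1

Need nonnegative integers with 19j + 4k = 70.
gcd(19, 4) = 1, and 19·(-1) + 4·(5) = 1.
So (j₀, k₀) = (-70, 350); general j = -70 + 4t, k = 350 - 19t.
j ≥ 0 ⇒ t ≥ 18; k ≥ 0 ⇒ t ≤ 18. That's 1 value of t.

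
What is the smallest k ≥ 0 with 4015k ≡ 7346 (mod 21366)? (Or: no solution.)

20990

gcd(21366, 4015) = 1  (21366 = 5·4015 + 1291, 4015 = 3·1291 + 142, 1291 = 9·142 + 13, 142 = 10·13 + 12, 13 = 1·12 + 1, 12 = 12·1).
1 divides 7346, so solutions exist.
Back-substituting, 4015·(-1655) + 21366·(311) = 1.
So 4015·(-1655) ≡ 1 (mod 21366); multiply by 7346: k ≡ -12157630 (mod 21366).
Smallest nonnegative: k = -12157630 mod 21366 = 20990.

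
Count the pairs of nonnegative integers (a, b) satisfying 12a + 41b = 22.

gcd(41, 12):
  41 = 3×12 + 5
  12 = 2×5 + 2
  5 = 2×2 + 1
  2 = 2×1
so gcd(41, 12) = 1.
Back-substitute for Bézout coefficients:
  1 = 5 - 2×2
  ... = 12×(-17) + 41×(5)
Scale by 22: one solution is (-374, 110). Reduce a mod 41: (36, -10).
General: a = 36 + 41t, b = -10 - 12t.
a ≥ 0 ⇒ t ≥ 0; b ≥ 0 ⇒ t ≤ -1. So t ∈ [0, -1]: 0 solutions.

0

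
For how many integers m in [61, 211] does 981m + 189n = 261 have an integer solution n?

7

gcd(981, 189) = 9.
By Bézout, 981×(-5) + 189×(26) = 9.
Particular solution: (2, -9).
General solution: m = 2 + 21t, n = -9 - 109t for integer t.
61 ≤ 2 + 21t ≤ 211 gives t ∈ [3, 9], which is 7 values.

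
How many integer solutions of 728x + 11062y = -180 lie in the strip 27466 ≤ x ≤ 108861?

14

gcd(11062, 728) = 2  (11062 = 15*728 + 142, 728 = 5*142 + 18, 142 = 7*18 + 16, 18 = 1*16 + 2, 16 = 8*2).
Back-substituting, 728*(623) + 11062*(-41) = 2.
Scale by -90: particular solution (-56070, 3690); reduce x mod 5531: (4771, -314).
General solution: x = 4771 + 5531t, y = -314 - 364t for integer t.
27466 ≤ 4771 + 5531t ≤ 108861 gives t ∈ [5, 18], which is 14 values.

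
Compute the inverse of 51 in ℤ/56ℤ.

gcd(56, 51) = 1  (56 = 1·51 + 5, 51 = 10·5 + 1, 5 = 5·1).
Back-substituting, 51·(11) + 56·(-10) = 1.
So 51·11 ≡ 1 (mod 56), and 11 mod 56 = 11.

11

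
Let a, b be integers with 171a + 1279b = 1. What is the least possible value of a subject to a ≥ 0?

733

gcd(1279, 171):
  1279 = 7*171 + 82
  171 = 2*82 + 7
  82 = 11*7 + 5
  7 = 1*5 + 2
  5 = 2*2 + 1
  2 = 2*1
so gcd(1279, 171) = 1.
1 divides 1, so solutions exist.
Back-substitute for Bézout coefficients:
  1 = 5 - 2*2
  ... = 171*(-546) + 1279*(73)
Scale by 1/1 = 1: (a₀, b₀) = (-546, 73).
General solution: a = -546 + 1279t, b = 73 - 171t for integer t.
a ≥ 0: smallest is -546 mod 1279 = 733 (at t = 1), with b = -98.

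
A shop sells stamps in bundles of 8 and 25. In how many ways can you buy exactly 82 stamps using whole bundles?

1

Need nonnegative integers with 8j + 25k = 82.
gcd(8, 25) = 1, and 8·(-3) + 25·(1) = 1.
So (j₀, k₀) = (-246, 82); general j = -246 + 25t, k = 82 - 8t.
j ≥ 0 ⇒ t ≥ 10; k ≥ 0 ⇒ t ≤ 10. That's 1 value of t.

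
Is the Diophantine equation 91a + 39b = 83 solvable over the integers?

gcd(91, 39):
  91 = 2×39 + 13
  39 = 3×13
so gcd(91, 39) = 13.
13 does not divide 83 (remainder 5), so no integer solutions.

no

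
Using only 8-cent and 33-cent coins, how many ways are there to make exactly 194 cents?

Need nonnegative integers with 8j + 33k = 194.
gcd(8, 33) = 1, and 8·(-4) + 33·(1) = 1.
So (j₀, k₀) = (-776, 194); general j = -776 + 33t, k = 194 - 8t.
j ≥ 0 ⇒ t ≥ 24; k ≥ 0 ⇒ t ≤ 24. That's 1 value of t.

1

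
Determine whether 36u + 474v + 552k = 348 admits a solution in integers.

yes

gcd(474, 36) = 6.
gcd(6, 552) = 6.
6 divides 348, so integer solutions exist.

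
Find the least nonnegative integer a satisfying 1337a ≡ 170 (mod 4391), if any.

4043

gcd(4391, 1337) = 1.
1 divides 170, so solutions exist.
By Bézout, 1337×(-312) + 4391×(95) = 1.
So 1337×(-312) ≡ 1 (mod 4391); multiply by 170: a ≡ -53040 (mod 4391).
Smallest nonnegative: a = -53040 mod 4391 = 4043.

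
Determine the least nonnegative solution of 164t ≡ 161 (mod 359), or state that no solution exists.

gcd(359, 164) = 1  (359 = 2×164 + 31, 164 = 5×31 + 9, 31 = 3×9 + 4, 9 = 2×4 + 1, 4 = 4×1).
1 divides 161, so solutions exist.
Back-substituting, 164×(81) + 359×(-37) = 1.
So 164×(81) ≡ 1 (mod 359); multiply by 161: t ≡ 13041 (mod 359).
Smallest nonnegative: t = 13041 mod 359 = 117.

117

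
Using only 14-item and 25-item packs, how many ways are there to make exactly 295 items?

1

Need nonnegative integers with 14j + 25k = 295.
gcd(14, 25) = 1, and 14·(9) + 25·(-5) = 1.
So (j₀, k₀) = (2655, -1475); general j = 2655 + 25t, k = -1475 - 14t.
j ≥ 0 ⇒ t ≥ -106; k ≥ 0 ⇒ t ≤ -106. That's 1 value of t.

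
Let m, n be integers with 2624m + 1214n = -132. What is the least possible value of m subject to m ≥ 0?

532

gcd(2624, 1214) = 2  (2624 = 2*1214 + 196, 1214 = 6*196 + 38, 196 = 5*38 + 6, 38 = 6*6 + 2, 6 = 3*2).
2 divides -132, so solutions exist.
Back-substituting, 2624*(-192) + 1214*(415) = 2.
Scale by -132/2 = -66: (m₀, n₀) = (12672, -27390).
General solution: m = 12672 + 607t, n = -27390 - 1312t for integer t.
m ≥ 0: smallest is 12672 mod 607 = 532 (at t = -20), with n = -1150.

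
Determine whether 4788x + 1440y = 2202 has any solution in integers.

gcd(4788, 1440):
  4788 = 3×1440 + 468
  1440 = 3×468 + 36
  468 = 13×36
so gcd(4788, 1440) = 36.
36 does not divide 2202 (remainder 6), so no integer solutions.

no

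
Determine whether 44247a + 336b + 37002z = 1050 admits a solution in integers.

gcd(44247, 336):
  44247 = 131·336 + 231
  336 = 1·231 + 105
  231 = 2·105 + 21
  105 = 5·21
so gcd(44247, 336) = 21.
gcd(21, 37002) = 21.
21 divides 1050, so integer solutions exist.

yes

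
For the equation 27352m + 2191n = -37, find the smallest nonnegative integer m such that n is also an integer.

gcd(27352, 2191):
  27352 = 12×2191 + 1060
  2191 = 2×1060 + 71
  1060 = 14×71 + 66
  71 = 1×66 + 5
  66 = 13×5 + 1
  5 = 5×1
so gcd(27352, 2191) = 1.
1 divides -37, so solutions exist.
Back-substitute for Bézout coefficients:
  1 = 66 - 13×5
  ... = 27352×(432) + 2191×(-5393)
Scale by -37/1 = -37: (m₀, n₀) = (-15984, 199541).
General solution: m = -15984 + 2191t, n = 199541 - 27352t for integer t.
m ≥ 0: smallest is -15984 mod 2191 = 1544 (at t = 8), with n = -19275.

1544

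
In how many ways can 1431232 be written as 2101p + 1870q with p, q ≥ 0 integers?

gcd(2101, 1870) = 11  (2101 = 1*1870 + 231, 1870 = 8*231 + 22, 231 = 10*22 + 11, 22 = 2*11).
Back-substituting, 2101*(81) + 1870*(-91) = 11.
Scale by 130112: one solution is (10539072, -11840192). Reduce p mod 170: (92, 662).
General: p = 92 + 170t, q = 662 - 191t.
p ≥ 0 ⇒ t ≥ 0; q ≥ 0 ⇒ t ≤ 3. So t ∈ [0, 3]: 4 solutions.

4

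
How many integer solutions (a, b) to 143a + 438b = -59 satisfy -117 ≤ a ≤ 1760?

4

gcd(438, 143) = 1  (438 = 3*143 + 9, 143 = 15*9 + 8, 9 = 1*8 + 1, 8 = 8*1).
Back-substituting, 143*(-49) + 438*(16) = 1.
Scale by -59: particular solution (2891, -944); reduce a mod 438: (263, -86).
General solution: a = 263 + 438t, b = -86 - 143t for integer t.
-117 ≤ 263 + 438t ≤ 1760 gives t ∈ [0, 3], which is 4 values.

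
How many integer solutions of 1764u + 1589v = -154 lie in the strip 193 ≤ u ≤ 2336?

9

gcd(1764, 1589) = 7.
By Bézout, 1764*(109) + 1589*(-121) = 7.
Particular solution: (99, -110).
General solution: u = 99 + 227t, v = -110 - 252t for integer t.
193 ≤ 99 + 227t ≤ 2336 gives t ∈ [1, 9], which is 9 values.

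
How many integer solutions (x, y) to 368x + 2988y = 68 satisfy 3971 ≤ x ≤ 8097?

6

gcd(2988, 368):
  2988 = 8·368 + 44
  368 = 8·44 + 16
  44 = 2·16 + 12
  16 = 1·12 + 4
  12 = 3·4
so gcd(2988, 368) = 4.
Back-substitute for Bézout coefficients:
  4 = 16 - 1·12
  ... = 368·(203) + 2988·(-25)
Scale by 17: particular solution (3451, -425); reduce x mod 747: (463, -57).
General solution: x = 463 + 747t, y = -57 - 92t for integer t.
3971 ≤ 463 + 747t ≤ 8097 gives t ∈ [5, 10], which is 6 values.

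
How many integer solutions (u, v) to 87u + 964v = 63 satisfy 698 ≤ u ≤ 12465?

gcd(964, 87):
  964 = 11·87 + 7
  87 = 12·7 + 3
  7 = 2·3 + 1
  3 = 3·1
so gcd(964, 87) = 1.
Back-substitute for Bézout coefficients:
  1 = 7 - 2·3
  ... = 87·(-277) + 964·(25)
Scale by 63: particular solution (-17451, 1575); reduce u mod 964: (865, -78).
General solution: u = 865 + 964t, v = -78 - 87t for integer t.
698 ≤ 865 + 964t ≤ 12465 gives t ∈ [0, 12], which is 13 values.

13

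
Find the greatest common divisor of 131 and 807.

1

gcd(807, 131):
  807 = 6×131 + 21
  131 = 6×21 + 5
  21 = 4×5 + 1
  5 = 5×1
so gcd(807, 131) = 1.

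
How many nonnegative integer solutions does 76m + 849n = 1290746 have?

gcd(849, 76) = 1  (849 = 11·76 + 13, 76 = 5·13 + 11, 13 = 1·11 + 2, 11 = 5·2 + 1, 2 = 2·1).
Back-substituting, 76·(391) + 849·(-35) = 1.
Scale by 1290746: one solution is (504681686, -45176110). Reduce m mod 849: (428, 1482).
General: m = 428 + 849t, n = 1482 - 76t.
m ≥ 0 ⇒ t ≥ 0; n ≥ 0 ⇒ t ≤ 19. So t ∈ [0, 19]: 20 solutions.

20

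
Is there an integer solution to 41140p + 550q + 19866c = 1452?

yes

gcd(41140, 550) = 110.
gcd(110, 19866) = 22.
22 divides 1452, so integer solutions exist.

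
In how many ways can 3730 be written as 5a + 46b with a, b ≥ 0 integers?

17

gcd(46, 5) = 1  (46 = 9*5 + 1, 5 = 5*1).
Back-substituting, 5*(-9) + 46*(1) = 1.
Scale by 3730: one solution is (-33570, 3730). Reduce a mod 46: (10, 80).
General: a = 10 + 46t, b = 80 - 5t.
a ≥ 0 ⇒ t ≥ 0; b ≥ 0 ⇒ t ≤ 16. So t ∈ [0, 16]: 17 solutions.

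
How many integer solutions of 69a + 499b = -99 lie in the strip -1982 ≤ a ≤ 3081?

10

gcd(499, 69) = 1  (499 = 7·69 + 16, 69 = 4·16 + 5, 16 = 3·5 + 1, 5 = 5·1).
Back-substituting, 69·(-94) + 499·(13) = 1.
Scale by -99: particular solution (9306, -1287); reduce a mod 499: (324, -45).
General solution: a = 324 + 499t, b = -45 - 69t for integer t.
-1982 ≤ 324 + 499t ≤ 3081 gives t ∈ [-4, 5], which is 10 values.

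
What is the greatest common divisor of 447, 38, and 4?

1

gcd(447, 38):
  447 = 11×38 + 29
  38 = 1×29 + 9
  29 = 3×9 + 2
  9 = 4×2 + 1
  2 = 2×1
so gcd(447, 38) = 1.
gcd(1, 4) = 1.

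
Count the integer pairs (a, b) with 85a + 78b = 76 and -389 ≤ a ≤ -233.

2

gcd(85, 78) = 1.
By Bézout, 85·(-11) + 78·(12) = 1.
Particular solution: (22, -23).
General solution: a = 22 + 78t, b = -23 - 85t for integer t.
-389 ≤ 22 + 78t ≤ -233 gives t ∈ [-5, -4], which is 2 values.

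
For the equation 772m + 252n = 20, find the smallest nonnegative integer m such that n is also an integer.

17

gcd(772, 252) = 4.
4 divides 20, so solutions exist.
By Bézout, 772*(16) + 252*(-49) = 4.
Scale by 20/4 = 5: (m₀, n₀) = (80, -245).
General solution: m = 80 + 63t, n = -245 - 193t for integer t.
m ≥ 0: smallest is 80 mod 63 = 17 (at t = -1), with n = -52.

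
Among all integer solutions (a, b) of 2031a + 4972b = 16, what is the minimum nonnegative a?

gcd(4972, 2031) = 1.
1 divides 16, so solutions exist.
By Bézout, 2031*(-377) + 4972*(154) = 1.
Scale by 16/1 = 16: (a₀, b₀) = (-6032, 2464).
General solution: a = -6032 + 4972t, b = 2464 - 2031t for integer t.
a ≥ 0: smallest is -6032 mod 4972 = 3912 (at t = 2), with b = -1598.

3912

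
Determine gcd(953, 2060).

gcd(2060, 953):
  2060 = 2×953 + 154
  953 = 6×154 + 29
  154 = 5×29 + 9
  29 = 3×9 + 2
  9 = 4×2 + 1
  2 = 2×1
so gcd(2060, 953) = 1.

1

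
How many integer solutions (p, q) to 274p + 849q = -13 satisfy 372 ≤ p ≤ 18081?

gcd(849, 274) = 1  (849 = 3*274 + 27, 274 = 10*27 + 4, 27 = 6*4 + 3, 4 = 1*3 + 1, 3 = 3*1).
Back-substituting, 274*(220) + 849*(-71) = 1.
Scale by -13: particular solution (-2860, 923); reduce p mod 849: (536, -173).
General solution: p = 536 + 849t, q = -173 - 274t for integer t.
372 ≤ 536 + 849t ≤ 18081 gives t ∈ [0, 20], which is 21 values.

21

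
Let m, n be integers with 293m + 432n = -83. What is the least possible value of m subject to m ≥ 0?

gcd(432, 293):
  432 = 1·293 + 139
  293 = 2·139 + 15
  139 = 9·15 + 4
  15 = 3·4 + 3
  4 = 1·3 + 1
  3 = 3·1
so gcd(432, 293) = 1.
1 divides -83, so solutions exist.
Back-substitute for Bézout coefficients:
  1 = 4 - 1·3
  ... = 293·(-115) + 432·(78)
Scale by -83/1 = -83: (m₀, n₀) = (9545, -6474).
General solution: m = 9545 + 432t, n = -6474 - 293t for integer t.
m ≥ 0: smallest is 9545 mod 432 = 41 (at t = -22), with n = -28.

41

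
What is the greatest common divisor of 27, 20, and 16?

gcd(27, 20) = 1  (27 = 1*20 + 7, 20 = 2*7 + 6, 7 = 1*6 + 1, 6 = 6*1).
gcd(1, 16) = 1.

1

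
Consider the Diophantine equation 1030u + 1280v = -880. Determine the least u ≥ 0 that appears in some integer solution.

24

gcd(1280, 1030) = 10.
10 divides -880, so solutions exist.
By Bézout, 1030×(-41) + 1280×(33) = 10.
Scale by -880/10 = -88: (u₀, v₀) = (3608, -2904).
General solution: u = 3608 + 128t, v = -2904 - 103t for integer t.
u ≥ 0: smallest is 3608 mod 128 = 24 (at t = -28), with v = -20.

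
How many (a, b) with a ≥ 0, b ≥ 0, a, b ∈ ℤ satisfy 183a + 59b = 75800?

gcd(183, 59) = 1  (183 = 3·59 + 6, 59 = 9·6 + 5, 6 = 1·5 + 1, 5 = 5·1).
Back-substituting, 183·(10) + 59·(-31) = 1.
Scale by 75800: one solution is (758000, -2349800). Reduce a mod 59: (27, 1201).
General: a = 27 + 59t, b = 1201 - 183t.
a ≥ 0 ⇒ t ≥ 0; b ≥ 0 ⇒ t ≤ 6. So t ∈ [0, 6]: 7 solutions.

7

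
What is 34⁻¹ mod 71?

gcd(71, 34) = 1.
By Bézout, 34×(23) + 71×(-11) = 1.
So 34×23 ≡ 1 (mod 71), and 23 mod 71 = 23.

23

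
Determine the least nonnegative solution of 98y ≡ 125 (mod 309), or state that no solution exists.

181

gcd(309, 98) = 1  (309 = 3·98 + 15, 98 = 6·15 + 8, 15 = 1·8 + 7, 8 = 1·7 + 1, 7 = 7·1).
1 divides 125, so solutions exist.
Back-substituting, 98·(41) + 309·(-13) = 1.
So 98·(41) ≡ 1 (mod 309); multiply by 125: y ≡ 5125 (mod 309).
Smallest nonnegative: y = 5125 mod 309 = 181.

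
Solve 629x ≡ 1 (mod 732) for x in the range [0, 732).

gcd(732, 629) = 1  (732 = 1×629 + 103, 629 = 6×103 + 11, 103 = 9×11 + 4, 11 = 2×4 + 3, 4 = 1×3 + 1, 3 = 3×1).
Back-substituting, 629×(-199) + 732×(171) = 1.
So 629×-199 ≡ 1 (mod 732), and -199 mod 732 = 533.

533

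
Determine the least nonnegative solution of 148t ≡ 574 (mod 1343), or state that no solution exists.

385

gcd(1343, 148) = 1  (1343 = 9×148 + 11, 148 = 13×11 + 5, 11 = 2×5 + 1, 5 = 5×1).
1 divides 574, so solutions exist.
Back-substituting, 148×(-245) + 1343×(27) = 1.
So 148×(-245) ≡ 1 (mod 1343); multiply by 574: t ≡ -140630 (mod 1343).
Smallest nonnegative: t = -140630 mod 1343 = 385.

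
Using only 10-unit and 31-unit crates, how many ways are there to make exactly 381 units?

Need nonnegative integers with 10j + 31k = 381.
gcd(10, 31) = 1, and 10·(-3) + 31·(1) = 1.
So (j₀, k₀) = (-1143, 381); general j = -1143 + 31t, k = 381 - 10t.
j ≥ 0 ⇒ t ≥ 37; k ≥ 0 ⇒ t ≤ 38. That's 2 values of t.

2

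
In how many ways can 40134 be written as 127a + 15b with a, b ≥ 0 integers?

gcd(127, 15):
  127 = 8·15 + 7
  15 = 2·7 + 1
  7 = 7·1
so gcd(127, 15) = 1.
Back-substitute for Bézout coefficients:
  1 = 15 - 2·7
  ... = 127·(-2) + 15·(17)
Scale by 40134: one solution is (-80268, 682278). Reduce a mod 15: (12, 2574).
General: a = 12 + 15t, b = 2574 - 127t.
a ≥ 0 ⇒ t ≥ 0; b ≥ 0 ⇒ t ≤ 20. So t ∈ [0, 20]: 21 solutions.

21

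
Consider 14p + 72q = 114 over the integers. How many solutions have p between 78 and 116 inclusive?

gcd(72, 14):
  72 = 5*14 + 2
  14 = 7*2
so gcd(72, 14) = 2.
Back-substitute for Bézout coefficients:
  2 = 72 - 5*14
  ... = 14*(-5) + 72*(1)
Scale by 57: particular solution (-285, 57); reduce p mod 36: (3, 1).
General solution: p = 3 + 36t, q = 1 - 7t for integer t.
78 ≤ 3 + 36t ≤ 116 gives t ∈ [3, 3], which is 1 value.

1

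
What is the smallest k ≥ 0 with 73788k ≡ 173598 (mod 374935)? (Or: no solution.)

no solution

gcd(374935, 73788) = 11  (374935 = 5*73788 + 5995, 73788 = 12*5995 + 1848, 5995 = 3*1848 + 451, 1848 = 4*451 + 44, 451 = 10*44 + 11, 44 = 4*11).
11 does not divide 173598, so the congruence has no solution.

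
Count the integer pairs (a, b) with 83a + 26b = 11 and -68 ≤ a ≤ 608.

gcd(83, 26):
  83 = 3*26 + 5
  26 = 5*5 + 1
  5 = 5*1
so gcd(83, 26) = 1.
Back-substitute for Bézout coefficients:
  1 = 26 - 5*5
  ... = 83*(-5) + 26*(16)
Scale by 11: particular solution (-55, 176); reduce a mod 26: (23, -73).
General solution: a = 23 + 26t, b = -73 - 83t for integer t.
-68 ≤ 23 + 26t ≤ 608 gives t ∈ [-3, 22], which is 26 values.

26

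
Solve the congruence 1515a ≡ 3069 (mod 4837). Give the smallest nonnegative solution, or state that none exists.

gcd(4837, 1515) = 1.
1 divides 3069, so solutions exist.
By Bézout, 1515×(-1143) + 4837×(358) = 1.
So 1515×(-1143) ≡ 1 (mod 4837); multiply by 3069: a ≡ -3507867 (mod 4837).
Smallest nonnegative: a = -3507867 mod 4837 = 3795.

3795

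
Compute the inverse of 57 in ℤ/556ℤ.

gcd(556, 57):
  556 = 9×57 + 43
  57 = 1×43 + 14
  43 = 3×14 + 1
  14 = 14×1
so gcd(556, 57) = 1.
Back-substitute for Bézout coefficients:
  1 = 43 - 3×14
  ... = 57×(-39) + 556×(4)
So 57×-39 ≡ 1 (mod 556), and -39 mod 556 = 517.

517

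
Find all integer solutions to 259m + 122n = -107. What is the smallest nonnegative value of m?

1

gcd(259, 122) = 1  (259 = 2·122 + 15, 122 = 8·15 + 2, 15 = 7·2 + 1, 2 = 2·1).
1 divides -107, so solutions exist.
Back-substituting, 259·(57) + 122·(-121) = 1.
Scale by -107/1 = -107: (m₀, n₀) = (-6099, 12947).
General solution: m = -6099 + 122t, n = 12947 - 259t for integer t.
m ≥ 0: smallest is -6099 mod 122 = 1 (at t = 50), with n = -3.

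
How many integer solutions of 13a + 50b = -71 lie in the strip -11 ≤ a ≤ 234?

gcd(50, 13):
  50 = 3·13 + 11
  13 = 1·11 + 2
  11 = 5·2 + 1
  2 = 2·1
so gcd(50, 13) = 1.
Back-substitute for Bézout coefficients:
  1 = 11 - 5·2
  ... = 13·(-23) + 50·(6)
Scale by -71: particular solution (1633, -426); reduce a mod 50: (33, -10).
General solution: a = 33 + 50t, b = -10 - 13t for integer t.
-11 ≤ 33 + 50t ≤ 234 gives t ∈ [0, 4], which is 5 values.

5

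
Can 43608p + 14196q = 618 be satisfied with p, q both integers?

no

gcd(43608, 14196):
  43608 = 3×14196 + 1020
  14196 = 13×1020 + 936
  1020 = 1×936 + 84
  936 = 11×84 + 12
  84 = 7×12
so gcd(43608, 14196) = 12.
12 does not divide 618 (remainder 6), so no integer solutions.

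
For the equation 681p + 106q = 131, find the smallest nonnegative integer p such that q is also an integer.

gcd(681, 106) = 1  (681 = 6×106 + 45, 106 = 2×45 + 16, 45 = 2×16 + 13, 16 = 1×13 + 3, 13 = 4×3 + 1, 3 = 3×1).
1 divides 131, so solutions exist.
Back-substituting, 681×(33) + 106×(-212) = 1.
Scale by 131/1 = 131: (p₀, q₀) = (4323, -27772).
General solution: p = 4323 + 106t, q = -27772 - 681t for integer t.
p ≥ 0: smallest is 4323 mod 106 = 83 (at t = -40), with q = -532.

83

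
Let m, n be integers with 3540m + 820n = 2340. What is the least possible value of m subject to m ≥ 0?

9

gcd(3540, 820):
  3540 = 4·820 + 260
  820 = 3·260 + 40
  260 = 6·40 + 20
  40 = 2·20
so gcd(3540, 820) = 20.
20 divides 2340, so solutions exist.
Back-substitute for Bézout coefficients:
  20 = 260 - 6·40
  ... = 3540·(19) + 820·(-82)
Scale by 2340/20 = 117: (m₀, n₀) = (2223, -9594).
General solution: m = 2223 + 41t, n = -9594 - 177t for integer t.
m ≥ 0: smallest is 2223 mod 41 = 9 (at t = -54), with n = -36.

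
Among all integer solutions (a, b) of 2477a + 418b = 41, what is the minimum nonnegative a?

147

gcd(2477, 418):
  2477 = 5×418 + 387
  418 = 1×387 + 31
  387 = 12×31 + 15
  31 = 2×15 + 1
  15 = 15×1
so gcd(2477, 418) = 1.
1 divides 41, so solutions exist.
Back-substitute for Bézout coefficients:
  1 = 31 - 2×15
  ... = 2477×(-27) + 418×(160)
Scale by 41/1 = 41: (a₀, b₀) = (-1107, 6560).
General solution: a = -1107 + 418t, b = 6560 - 2477t for integer t.
a ≥ 0: smallest is -1107 mod 418 = 147 (at t = 3), with b = -871.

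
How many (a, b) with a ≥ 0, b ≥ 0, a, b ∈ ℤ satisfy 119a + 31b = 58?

0

gcd(119, 31):
  119 = 3·31 + 26
  31 = 1·26 + 5
  26 = 5·5 + 1
  5 = 5·1
so gcd(119, 31) = 1.
Back-substitute for Bézout coefficients:
  1 = 26 - 5·5
  ... = 119·(6) + 31·(-23)
Scale by 58: one solution is (348, -1334). Reduce a mod 31: (7, -25).
General: a = 7 + 31t, b = -25 - 119t.
a ≥ 0 ⇒ t ≥ 0; b ≥ 0 ⇒ t ≤ -1. So t ∈ [0, -1]: 0 solutions.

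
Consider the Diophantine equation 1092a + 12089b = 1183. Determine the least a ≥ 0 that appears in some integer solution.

145

gcd(12089, 1092) = 7.
7 divides 1183, so solutions exist.
By Bézout, 1092×(-786) + 12089×(71) = 7.
Scale by 1183/7 = 169: (a₀, b₀) = (-132834, 11999).
General solution: a = -132834 + 1727t, b = 11999 - 156t for integer t.
a ≥ 0: smallest is -132834 mod 1727 = 145 (at t = 77), with b = -13.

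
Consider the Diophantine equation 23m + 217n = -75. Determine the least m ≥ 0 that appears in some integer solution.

gcd(217, 23) = 1  (217 = 9·23 + 10, 23 = 2·10 + 3, 10 = 3·3 + 1, 3 = 3·1).
1 divides -75, so solutions exist.
Back-substituting, 23·(-66) + 217·(7) = 1.
Scale by -75/1 = -75: (m₀, n₀) = (4950, -525).
General solution: m = 4950 + 217t, n = -525 - 23t for integer t.
m ≥ 0: smallest is 4950 mod 217 = 176 (at t = -22), with n = -19.

176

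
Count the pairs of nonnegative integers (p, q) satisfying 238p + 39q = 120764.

gcd(238, 39) = 1.
By Bézout, 238*(10) + 39*(-61) = 1.
One solution: (5, 3066).
General: p = 5 + 39t, q = 3066 - 238t.
p ≥ 0 ⇒ t ≥ 0; q ≥ 0 ⇒ t ≤ 12. So t ∈ [0, 12]: 13 solutions.

13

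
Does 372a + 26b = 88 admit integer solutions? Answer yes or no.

yes

gcd(372, 26) = 2  (372 = 14·26 + 8, 26 = 3·8 + 2, 8 = 4·2).
2 divides 88, so integer solutions exist.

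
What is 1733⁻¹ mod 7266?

6113

gcd(7266, 1733) = 1.
By Bézout, 1733*(-1153) + 7266*(275) = 1.
So 1733*-1153 ≡ 1 (mod 7266), and -1153 mod 7266 = 6113.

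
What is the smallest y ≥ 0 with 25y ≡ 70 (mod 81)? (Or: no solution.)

gcd(81, 25) = 1  (81 = 3×25 + 6, 25 = 4×6 + 1, 6 = 6×1).
1 divides 70, so solutions exist.
Back-substituting, 25×(13) + 81×(-4) = 1.
So 25×(13) ≡ 1 (mod 81); multiply by 70: y ≡ 910 (mod 81).
Smallest nonnegative: y = 910 mod 81 = 19.

19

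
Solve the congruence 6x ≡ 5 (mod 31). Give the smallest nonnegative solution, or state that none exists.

6

gcd(31, 6) = 1.
1 divides 5, so solutions exist.
By Bézout, 6*(-5) + 31*(1) = 1.
So 6*(-5) ≡ 1 (mod 31); multiply by 5: x ≡ -25 (mod 31).
Smallest nonnegative: x = -25 mod 31 = 6.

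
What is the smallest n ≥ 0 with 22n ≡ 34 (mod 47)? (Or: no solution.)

40

gcd(47, 22):
  47 = 2*22 + 3
  22 = 7*3 + 1
  3 = 3*1
so gcd(47, 22) = 1.
1 divides 34, so solutions exist.
Back-substitute for Bézout coefficients:
  1 = 22 - 7*3
  ... = 22*(15) + 47*(-7)
So 22*(15) ≡ 1 (mod 47); multiply by 34: n ≡ 510 (mod 47).
Smallest nonnegative: n = 510 mod 47 = 40.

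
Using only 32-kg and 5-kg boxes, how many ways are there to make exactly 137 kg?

Need nonnegative integers with 32j + 5k = 137.
gcd(32, 5) = 1, and 32·(-2) + 5·(13) = 1.
So (j₀, k₀) = (-274, 1781); general j = -274 + 5t, k = 1781 - 32t.
j ≥ 0 ⇒ t ≥ 55; k ≥ 0 ⇒ t ≤ 55. That's 1 value of t.

1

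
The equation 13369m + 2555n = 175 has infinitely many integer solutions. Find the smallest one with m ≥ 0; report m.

1295

gcd(13369, 2555):
  13369 = 5*2555 + 594
  2555 = 4*594 + 179
  594 = 3*179 + 57
  179 = 3*57 + 8
  57 = 7*8 + 1
  8 = 8*1
so gcd(13369, 2555) = 1.
1 divides 175, so solutions exist.
Back-substitute for Bézout coefficients:
  1 = 57 - 7*8
  ... = 13369*(314) + 2555*(-1643)
Scale by 175/1 = 175: (m₀, n₀) = (54950, -287525).
General solution: m = 54950 + 2555t, n = -287525 - 13369t for integer t.
m ≥ 0: smallest is 54950 mod 2555 = 1295 (at t = -21), with n = -6776.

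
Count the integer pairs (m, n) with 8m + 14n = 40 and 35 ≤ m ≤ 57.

gcd(14, 8):
  14 = 1·8 + 6
  8 = 1·6 + 2
  6 = 3·2
so gcd(14, 8) = 2.
Back-substitute for Bézout coefficients:
  2 = 8 - 1·6
  ... = 8·(2) + 14·(-1)
Scale by 20: particular solution (40, -20); reduce m mod 7: (5, 0).
General solution: m = 5 + 7t, n = 0 - 4t for integer t.
35 ≤ 5 + 7t ≤ 57 gives t ∈ [5, 7], which is 3 values.

3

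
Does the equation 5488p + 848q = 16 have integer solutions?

yes

gcd(5488, 848):
  5488 = 6×848 + 400
  848 = 2×400 + 48
  400 = 8×48 + 16
  48 = 3×16
so gcd(5488, 848) = 16.
16 divides 16, so integer solutions exist.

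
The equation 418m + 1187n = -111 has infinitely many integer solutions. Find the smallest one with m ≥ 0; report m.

934

gcd(1187, 418):
  1187 = 2*418 + 351
  418 = 1*351 + 67
  351 = 5*67 + 16
  67 = 4*16 + 3
  16 = 5*3 + 1
  3 = 3*1
so gcd(1187, 418) = 1.
1 divides -111, so solutions exist.
Back-substitute for Bézout coefficients:
  1 = 16 - 5*3
  ... = 418*(-372) + 1187*(131)
Scale by -111/1 = -111: (m₀, n₀) = (41292, -14541).
General solution: m = 41292 + 1187t, n = -14541 - 418t for integer t.
m ≥ 0: smallest is 41292 mod 1187 = 934 (at t = -34), with n = -329.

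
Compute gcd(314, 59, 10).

1

gcd(314, 59) = 1.
gcd(1, 10) = 1.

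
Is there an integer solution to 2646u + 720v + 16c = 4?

yes

gcd(2646, 720) = 18.
gcd(18, 16) = 2.
2 divides 4, so integer solutions exist.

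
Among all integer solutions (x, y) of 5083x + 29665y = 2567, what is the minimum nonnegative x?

gcd(29665, 5083) = 17  (29665 = 5*5083 + 4250, 5083 = 1*4250 + 833, 4250 = 5*833 + 85, 833 = 9*85 + 68, 85 = 1*68 + 17, 68 = 4*17).
17 divides 2567, so solutions exist.
Back-substituting, 5083*(-356) + 29665*(61) = 17.
Scale by 2567/17 = 151: (x₀, y₀) = (-53756, 9211).
General solution: x = -53756 + 1745t, y = 9211 - 299t for integer t.
x ≥ 0: smallest is -53756 mod 1745 = 339 (at t = 31), with y = -58.

339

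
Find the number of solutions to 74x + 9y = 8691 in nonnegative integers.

13

gcd(74, 9):
  74 = 8*9 + 2
  9 = 4*2 + 1
  2 = 2*1
so gcd(74, 9) = 1.
Back-substitute for Bézout coefficients:
  1 = 9 - 4*2
  ... = 74*(-4) + 9*(33)
Scale by 8691: one solution is (-34764, 286803). Reduce x mod 9: (3, 941).
General: x = 3 + 9t, y = 941 - 74t.
x ≥ 0 ⇒ t ≥ 0; y ≥ 0 ⇒ t ≤ 12. So t ∈ [0, 12]: 13 solutions.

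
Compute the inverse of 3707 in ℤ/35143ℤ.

gcd(35143, 3707) = 1.
By Bézout, 3707×(-10997) + 35143×(1160) = 1.
So 3707×-10997 ≡ 1 (mod 35143), and -10997 mod 35143 = 24146.

24146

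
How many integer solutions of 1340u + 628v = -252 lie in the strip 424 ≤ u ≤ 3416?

gcd(1340, 628) = 4  (1340 = 2×628 + 84, 628 = 7×84 + 40, 84 = 2×40 + 4, 40 = 10×4).
Back-substituting, 1340×(15) + 628×(-32) = 4.
Scale by -63: particular solution (-945, 2016); reduce u mod 157: (154, -329).
General solution: u = 154 + 157t, v = -329 - 335t for integer t.
424 ≤ 154 + 157t ≤ 3416 gives t ∈ [2, 20], which is 19 values.

19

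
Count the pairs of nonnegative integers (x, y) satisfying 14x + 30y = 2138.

gcd(30, 14) = 2  (30 = 2×14 + 2, 14 = 7×2).
Back-substituting, 14×(-2) + 30×(1) = 2.
Scale by 1069: one solution is (-2138, 1069). Reduce x mod 15: (7, 68).
General: x = 7 + 15t, y = 68 - 7t.
x ≥ 0 ⇒ t ≥ 0; y ≥ 0 ⇒ t ≤ 9. So t ∈ [0, 9]: 10 solutions.

10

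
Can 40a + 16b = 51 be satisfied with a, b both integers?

no

gcd(40, 16) = 8.
8 does not divide 51 (remainder 3), so no integer solutions.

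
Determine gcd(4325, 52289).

1

gcd(52289, 4325):
  52289 = 12×4325 + 389
  4325 = 11×389 + 46
  389 = 8×46 + 21
  46 = 2×21 + 4
  21 = 5×4 + 1
  4 = 4×1
so gcd(52289, 4325) = 1.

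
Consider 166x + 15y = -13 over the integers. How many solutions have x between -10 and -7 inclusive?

0

gcd(166, 15) = 1.
By Bézout, 166·(1) + 15·(-11) = 1.
Particular solution: (2, -23).
General solution: x = 2 + 15t, y = -23 - 166t for integer t.
-10 ≤ 2 + 15t ≤ -7 gives t ∈ [0, -1], which is 0 values.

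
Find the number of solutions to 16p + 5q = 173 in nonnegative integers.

gcd(16, 5) = 1  (16 = 3×5 + 1, 5 = 5×1).
Back-substituting, 16×(1) + 5×(-3) = 1.
Scale by 173: one solution is (173, -519). Reduce p mod 5: (3, 25).
General: p = 3 + 5t, q = 25 - 16t.
p ≥ 0 ⇒ t ≥ 0; q ≥ 0 ⇒ t ≤ 1. So t ∈ [0, 1]: 2 solutions.

2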